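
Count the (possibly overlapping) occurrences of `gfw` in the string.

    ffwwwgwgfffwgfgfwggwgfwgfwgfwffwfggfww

Sliding a length-3 window over the 38 characters (36 positions):
  position 15–17: gfw
  position 21–23: gfw
  position 24–26: gfw
  position 27–29: gfw
  position 35–37: gfw

5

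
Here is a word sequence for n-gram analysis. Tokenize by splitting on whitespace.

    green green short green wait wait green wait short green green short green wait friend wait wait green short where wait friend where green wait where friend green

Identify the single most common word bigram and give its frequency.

Bigram frequencies (highest first):
  green wait: 4
  green short: 3
  short green: 3
  green green: 2
  wait wait: 2
  wait green: 2
  … (10 more, each ≤ 2)

"green wait", 4 times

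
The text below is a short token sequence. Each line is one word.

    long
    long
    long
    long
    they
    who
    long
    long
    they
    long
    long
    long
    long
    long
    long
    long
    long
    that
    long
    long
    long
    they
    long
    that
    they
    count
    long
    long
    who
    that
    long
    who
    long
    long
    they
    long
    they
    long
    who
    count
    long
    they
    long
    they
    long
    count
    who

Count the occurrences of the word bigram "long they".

7

Scanning the 46 overlapping bigram windows for "long they":
  position 4–5: long they
  position 8–9: long they
  position 21–22: long they
  position 34–35: long they
  position 36–37: long they
  position 41–42: long they
  position 43–44: long they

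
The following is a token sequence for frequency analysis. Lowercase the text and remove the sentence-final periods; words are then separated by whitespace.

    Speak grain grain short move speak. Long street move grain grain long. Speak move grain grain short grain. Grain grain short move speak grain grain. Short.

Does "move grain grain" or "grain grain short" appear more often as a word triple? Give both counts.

"grain grain short" (4 vs 2)

"move grain grain": 2 occurrences
"grain grain short": 4 occurrences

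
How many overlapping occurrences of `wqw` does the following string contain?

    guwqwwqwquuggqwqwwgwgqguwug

Sliding a length-3 window over the 27 characters (25 positions):
  position 3–5: wqw
  position 6–8: wqw
  position 15–17: wqw

3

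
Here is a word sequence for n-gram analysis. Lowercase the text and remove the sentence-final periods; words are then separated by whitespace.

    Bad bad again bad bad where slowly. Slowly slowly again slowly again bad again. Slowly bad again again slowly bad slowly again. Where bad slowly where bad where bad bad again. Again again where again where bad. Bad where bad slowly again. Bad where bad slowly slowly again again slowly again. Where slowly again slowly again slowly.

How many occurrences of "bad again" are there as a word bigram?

Scanning the 56 overlapping bigram windows for "bad again":
  position 2–3: bad again
  position 13–14: bad again
  position 16–17: bad again
  position 30–31: bad again

4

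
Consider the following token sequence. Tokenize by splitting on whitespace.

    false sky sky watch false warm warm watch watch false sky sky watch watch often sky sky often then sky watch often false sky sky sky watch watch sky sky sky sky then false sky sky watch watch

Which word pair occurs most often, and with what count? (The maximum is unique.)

Bigram frequencies (highest first):
  sky sky: 9
  sky watch: 5
  false sky: 4
  watch watch: 4
  watch false: 2
  watch often: 2
  … (11 more, each ≤ 1)

"sky sky", 9 times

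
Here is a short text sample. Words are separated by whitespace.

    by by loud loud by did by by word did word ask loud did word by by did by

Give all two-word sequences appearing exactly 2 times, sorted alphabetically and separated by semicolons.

Bigram counts meeting the condition (exactly 2 times):
  by did: 2
  did by: 2
  did word: 2

by did; did by; did word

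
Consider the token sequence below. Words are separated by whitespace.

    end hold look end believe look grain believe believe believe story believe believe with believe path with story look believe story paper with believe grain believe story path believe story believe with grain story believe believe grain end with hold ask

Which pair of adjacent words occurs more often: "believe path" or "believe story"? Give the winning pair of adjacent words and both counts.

"believe story" (4 vs 1)

"believe path": 1 occurrence
"believe story": 4 occurrences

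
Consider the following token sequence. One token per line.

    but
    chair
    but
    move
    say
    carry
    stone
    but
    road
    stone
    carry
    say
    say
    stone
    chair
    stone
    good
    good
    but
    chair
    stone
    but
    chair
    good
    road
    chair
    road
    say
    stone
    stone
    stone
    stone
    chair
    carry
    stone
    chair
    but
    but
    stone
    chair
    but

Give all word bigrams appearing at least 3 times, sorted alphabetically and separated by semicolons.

Bigram counts meeting the condition (at least 3 times):
  but chair: 3
  chair but: 3
  stone chair: 4
  stone stone: 3

but chair; chair but; stone chair; stone stone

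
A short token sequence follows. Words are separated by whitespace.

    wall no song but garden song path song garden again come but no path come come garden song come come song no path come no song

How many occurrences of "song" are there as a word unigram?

6

Scanning the 26 tokens for "song":
  position 3: song
  position 6: song
  position 8: song
  position 18: song
  position 21: song
  position 26: song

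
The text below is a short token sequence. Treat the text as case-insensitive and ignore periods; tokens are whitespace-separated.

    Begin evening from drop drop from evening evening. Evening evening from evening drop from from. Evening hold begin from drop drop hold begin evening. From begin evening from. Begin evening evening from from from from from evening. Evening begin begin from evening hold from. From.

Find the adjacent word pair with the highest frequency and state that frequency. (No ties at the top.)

Bigram frequencies (highest first):
  from from: 6
  evening from: 5
  from evening: 5
  evening evening: 5
  begin evening: 4
  from drop: 2
  … (11 more, each ≤ 2)

"from from", 6 times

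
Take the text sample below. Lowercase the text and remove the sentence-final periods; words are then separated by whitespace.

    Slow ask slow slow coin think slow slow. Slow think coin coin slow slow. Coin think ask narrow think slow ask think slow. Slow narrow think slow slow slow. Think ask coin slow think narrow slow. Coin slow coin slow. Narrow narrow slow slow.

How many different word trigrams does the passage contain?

34

44 tokens → 42 trigram windows in total.
Repeated trigrams (each contributes count−1 duplicates):
  think slow slow: 3
  narrow think slow: 2
  slow coin slow: 2
  slow coin think: 2
  slow slow coin: 2
  slow slow slow: 2
  slow slow think: 2
8 duplicate windows → 42 − 8 = 34 distinct.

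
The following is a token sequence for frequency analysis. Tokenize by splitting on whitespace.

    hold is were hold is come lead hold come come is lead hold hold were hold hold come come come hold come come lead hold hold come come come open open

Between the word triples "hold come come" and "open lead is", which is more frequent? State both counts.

"hold come come": 4 occurrences
"open lead is": 0 occurrences

"hold come come" (4 vs 0)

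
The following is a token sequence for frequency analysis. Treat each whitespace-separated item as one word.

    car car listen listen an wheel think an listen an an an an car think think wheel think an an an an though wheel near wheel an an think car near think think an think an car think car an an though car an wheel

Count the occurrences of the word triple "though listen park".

Scanning the 43 overlapping trigram windows for "though listen park":
  (none found)

0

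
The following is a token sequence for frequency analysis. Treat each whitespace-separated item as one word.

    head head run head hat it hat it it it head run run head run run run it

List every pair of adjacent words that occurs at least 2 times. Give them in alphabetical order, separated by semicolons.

hat it; head run; it it; run head; run run

Bigram counts meeting the condition (at least 2 times):
  hat it: 2
  head run: 3
  it it: 2
  run head: 2
  run run: 3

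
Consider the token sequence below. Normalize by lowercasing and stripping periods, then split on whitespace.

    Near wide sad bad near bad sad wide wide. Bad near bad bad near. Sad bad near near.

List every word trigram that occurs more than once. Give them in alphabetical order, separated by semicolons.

bad near bad; sad bad near

Trigram counts meeting the condition (more than once):
  bad near bad: 2
  sad bad near: 2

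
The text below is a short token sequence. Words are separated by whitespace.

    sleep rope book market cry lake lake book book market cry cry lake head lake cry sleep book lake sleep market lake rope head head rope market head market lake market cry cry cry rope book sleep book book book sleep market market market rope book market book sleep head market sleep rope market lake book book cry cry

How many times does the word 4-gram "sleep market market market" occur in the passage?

1

Scanning the 56 overlapping 4-gram windows for "sleep market market market":
  position 41–44: sleep market market market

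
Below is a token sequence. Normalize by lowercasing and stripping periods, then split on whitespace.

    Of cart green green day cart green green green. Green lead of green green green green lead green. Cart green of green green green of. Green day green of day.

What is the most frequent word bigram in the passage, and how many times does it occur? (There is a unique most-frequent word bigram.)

Bigram frequencies (highest first):
  green green: 9
  cart green: 3
  of green: 3
  green of: 3
  green day: 2
  green lead: 2
  … (7 more, each ≤ 1)

"green green", 9 times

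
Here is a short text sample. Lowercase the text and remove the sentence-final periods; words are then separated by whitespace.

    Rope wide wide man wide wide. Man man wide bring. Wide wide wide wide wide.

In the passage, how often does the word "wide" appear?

10

Scanning the 15 tokens for "wide":
  position 2: wide
  position 3: wide
  position 5: wide
  position 6: wide
  position 9: wide
  position 11: wide
  position 12: wide
  position 13: wide
  position 14: wide
  position 15: wide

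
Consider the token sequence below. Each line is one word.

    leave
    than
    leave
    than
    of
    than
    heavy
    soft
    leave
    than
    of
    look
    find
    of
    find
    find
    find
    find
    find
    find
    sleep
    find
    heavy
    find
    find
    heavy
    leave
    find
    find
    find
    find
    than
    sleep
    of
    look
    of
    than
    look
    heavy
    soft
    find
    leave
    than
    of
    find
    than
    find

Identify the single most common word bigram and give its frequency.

Bigram frequencies (highest first):
  find find: 9
  leave than: 4
  than of: 3
  of than: 2
  heavy soft: 2
  of look: 2
  … (21 more, each ≤ 2)

"find find", 9 times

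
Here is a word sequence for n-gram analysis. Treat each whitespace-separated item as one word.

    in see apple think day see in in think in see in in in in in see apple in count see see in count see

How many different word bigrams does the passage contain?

13

25 tokens → 24 bigram windows in total.
Repeated bigrams (each contributes count−1 duplicates):
  in in: 5
  in see: 3
  see in: 3
  count see: 2
  in count: 2
  see apple: 2
11 duplicate windows → 24 − 11 = 13 distinct.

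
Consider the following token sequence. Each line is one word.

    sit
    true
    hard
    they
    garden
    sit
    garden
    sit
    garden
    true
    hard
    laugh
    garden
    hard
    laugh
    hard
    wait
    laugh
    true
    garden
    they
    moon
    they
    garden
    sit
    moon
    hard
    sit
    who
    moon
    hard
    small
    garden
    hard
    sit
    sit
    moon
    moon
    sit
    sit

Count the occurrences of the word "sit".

Scanning the 40 tokens for "sit":
  position 1: sit
  position 6: sit
  position 8: sit
  position 25: sit
  position 28: sit
  position 35: sit
  position 36: sit
  position 39: sit
  position 40: sit

9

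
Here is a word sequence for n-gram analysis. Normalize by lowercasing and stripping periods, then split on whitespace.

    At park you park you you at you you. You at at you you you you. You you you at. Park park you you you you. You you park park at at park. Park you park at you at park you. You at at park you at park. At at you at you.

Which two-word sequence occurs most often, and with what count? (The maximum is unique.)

"you you", 15 times

Bigram frequencies (highest first):
  you you: 15
  you at: 7
  at park: 6
  park you: 6
  at you: 5
  at at: 4
  … (3 more, each ≤ 3)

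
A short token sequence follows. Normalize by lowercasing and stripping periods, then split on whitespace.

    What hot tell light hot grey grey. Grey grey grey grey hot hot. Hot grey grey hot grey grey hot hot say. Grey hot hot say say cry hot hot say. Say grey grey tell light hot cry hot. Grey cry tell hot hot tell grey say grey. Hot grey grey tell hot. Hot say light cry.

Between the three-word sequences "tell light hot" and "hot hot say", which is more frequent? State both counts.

"tell light hot": 2 occurrences
"hot hot say": 4 occurrences

"hot hot say" (4 vs 2)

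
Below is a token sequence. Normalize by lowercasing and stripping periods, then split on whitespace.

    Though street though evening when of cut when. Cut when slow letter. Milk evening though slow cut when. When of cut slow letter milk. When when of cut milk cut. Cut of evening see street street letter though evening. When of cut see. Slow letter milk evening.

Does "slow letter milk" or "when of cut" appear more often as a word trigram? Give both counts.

"slow letter milk": 3 occurrences
"when of cut": 4 occurrences

"when of cut" (4 vs 3)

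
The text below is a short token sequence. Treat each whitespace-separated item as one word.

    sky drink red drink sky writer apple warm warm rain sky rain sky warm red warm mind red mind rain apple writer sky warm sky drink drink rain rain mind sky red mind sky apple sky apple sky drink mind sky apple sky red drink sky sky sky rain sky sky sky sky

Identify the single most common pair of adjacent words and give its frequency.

"sky sky", 5 times

Bigram frequencies (highest first):
  sky sky: 5
  sky drink: 3
  rain sky: 3
  mind sky: 3
  sky apple: 3
  apple sky: 3
  … (26 more, each ≤ 2)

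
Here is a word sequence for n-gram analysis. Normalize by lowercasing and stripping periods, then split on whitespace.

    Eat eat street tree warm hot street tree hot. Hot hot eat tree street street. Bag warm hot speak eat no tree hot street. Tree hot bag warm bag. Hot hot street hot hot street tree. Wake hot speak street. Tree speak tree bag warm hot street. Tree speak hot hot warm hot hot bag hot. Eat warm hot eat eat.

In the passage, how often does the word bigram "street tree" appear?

Scanning the 60 overlapping bigram windows for "street tree":
  position 3–4: street tree
  position 7–8: street tree
  position 24–25: street tree
  position 35–36: street tree
  position 40–41: street tree
  position 47–48: street tree

6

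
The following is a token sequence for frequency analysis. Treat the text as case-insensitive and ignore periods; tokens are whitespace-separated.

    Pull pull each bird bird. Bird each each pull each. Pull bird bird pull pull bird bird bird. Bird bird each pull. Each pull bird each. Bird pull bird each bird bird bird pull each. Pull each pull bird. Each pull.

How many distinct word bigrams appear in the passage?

41 tokens → 40 bigram windows in total.
Repeated bigrams (each contributes count−1 duplicates):
  bird bird: 9
  each pull: 7
  bird each: 5
  pull bird: 5
  pull each: 5
  bird pull: 3
  each bird: 3
  pull pull: 2
31 duplicate windows → 40 − 31 = 9 distinct.

9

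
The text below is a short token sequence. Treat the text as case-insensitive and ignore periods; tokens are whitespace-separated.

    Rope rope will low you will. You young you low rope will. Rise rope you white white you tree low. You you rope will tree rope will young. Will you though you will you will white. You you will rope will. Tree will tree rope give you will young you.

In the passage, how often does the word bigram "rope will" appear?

Scanning the 49 overlapping bigram windows for "rope will":
  position 2–3: rope will
  position 11–12: rope will
  position 23–24: rope will
  position 26–27: rope will
  position 40–41: rope will

5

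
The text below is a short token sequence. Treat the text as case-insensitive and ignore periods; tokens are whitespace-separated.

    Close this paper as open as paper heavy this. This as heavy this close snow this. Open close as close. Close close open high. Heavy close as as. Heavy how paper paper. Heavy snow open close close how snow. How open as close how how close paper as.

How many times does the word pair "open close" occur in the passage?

Scanning the 47 overlapping bigram windows for "open close":
  position 17–18: open close
  position 35–36: open close

2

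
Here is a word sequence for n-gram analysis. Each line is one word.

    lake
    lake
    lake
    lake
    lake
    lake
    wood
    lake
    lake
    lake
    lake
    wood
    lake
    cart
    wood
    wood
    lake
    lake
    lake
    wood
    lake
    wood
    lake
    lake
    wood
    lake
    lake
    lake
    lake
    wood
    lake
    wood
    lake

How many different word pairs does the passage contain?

33 tokens → 32 bigram windows in total.
Repeated bigrams (each contributes count−1 duplicates):
  lake lake: 14
  wood lake: 8
  lake wood: 7
26 duplicate windows → 32 − 26 = 6 distinct.

6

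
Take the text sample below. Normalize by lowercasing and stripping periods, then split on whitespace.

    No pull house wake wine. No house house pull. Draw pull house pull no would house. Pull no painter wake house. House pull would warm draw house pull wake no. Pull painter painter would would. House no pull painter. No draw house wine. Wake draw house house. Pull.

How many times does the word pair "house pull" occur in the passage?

Scanning the 47 overlapping bigram windows for "house pull":
  position 8–9: house pull
  position 12–13: house pull
  position 16–17: house pull
  position 22–23: house pull
  position 27–28: house pull
  position 47–48: house pull

6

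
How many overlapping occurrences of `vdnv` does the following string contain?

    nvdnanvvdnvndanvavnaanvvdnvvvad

2

Sliding a length-4 window over the 31 characters (28 positions):
  position 8–11: vdnv
  position 24–27: vdnv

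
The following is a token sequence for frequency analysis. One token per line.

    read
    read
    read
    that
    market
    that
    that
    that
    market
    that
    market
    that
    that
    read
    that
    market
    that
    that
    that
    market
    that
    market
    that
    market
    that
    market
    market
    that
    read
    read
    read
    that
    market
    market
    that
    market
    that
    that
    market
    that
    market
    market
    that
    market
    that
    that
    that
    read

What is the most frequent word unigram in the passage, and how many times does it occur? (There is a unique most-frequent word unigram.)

Unigram frequencies (highest first):
  that: 24
  market: 16
  read: 8

"that", 24 times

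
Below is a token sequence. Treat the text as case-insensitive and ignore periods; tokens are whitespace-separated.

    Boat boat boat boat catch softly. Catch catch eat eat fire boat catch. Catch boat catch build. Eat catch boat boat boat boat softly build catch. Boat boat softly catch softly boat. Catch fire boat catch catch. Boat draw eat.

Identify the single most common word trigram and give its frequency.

Trigram frequencies (highest first):
  boat boat boat: 4
  fire boat catch: 2
  boat catch catch: 2
  catch catch boat: 2
  catch boat boat: 2
  boat boat softly: 2
  … (24 more, each ≤ 1)

"boat boat boat", 4 times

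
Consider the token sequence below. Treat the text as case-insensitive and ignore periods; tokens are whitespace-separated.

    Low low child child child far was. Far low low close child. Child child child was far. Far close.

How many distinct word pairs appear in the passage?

19 tokens → 18 bigram windows in total.
Repeated bigrams (each contributes count−1 duplicates):
  child child: 5
  low low: 2
  was far: 2
6 duplicate windows → 18 − 6 = 12 distinct.

12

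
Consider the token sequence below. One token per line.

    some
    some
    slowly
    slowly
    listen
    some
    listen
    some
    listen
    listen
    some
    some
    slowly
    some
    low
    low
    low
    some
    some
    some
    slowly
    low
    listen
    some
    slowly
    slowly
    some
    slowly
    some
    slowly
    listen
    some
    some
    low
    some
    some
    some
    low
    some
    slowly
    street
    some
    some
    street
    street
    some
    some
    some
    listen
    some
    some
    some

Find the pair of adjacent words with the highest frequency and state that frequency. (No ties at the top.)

"some some", 12 times

Bigram frequencies (highest first):
  some some: 12
  some slowly: 7
  listen some: 6
  some listen: 3
  slowly some: 3
  some low: 3
  … (11 more, each ≤ 3)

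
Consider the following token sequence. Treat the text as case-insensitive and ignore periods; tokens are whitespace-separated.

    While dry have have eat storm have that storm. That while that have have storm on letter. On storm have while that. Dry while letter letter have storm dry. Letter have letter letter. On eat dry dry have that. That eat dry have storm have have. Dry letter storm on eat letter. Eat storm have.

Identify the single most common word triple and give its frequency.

Trigram frequencies (highest first):
  eat storm have: 2
  while dry have: 1
  dry have have: 1
  have have eat: 1
  have eat storm: 1
  storm have that: 1
  … (46 more, each ≤ 1)

"eat storm have", 2 times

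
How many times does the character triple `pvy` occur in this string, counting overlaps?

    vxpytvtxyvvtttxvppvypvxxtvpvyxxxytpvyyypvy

Sliding a length-3 window over the 42 characters (40 positions):
  position 18–20: pvy
  position 27–29: pvy
  position 35–37: pvy
  position 40–42: pvy

4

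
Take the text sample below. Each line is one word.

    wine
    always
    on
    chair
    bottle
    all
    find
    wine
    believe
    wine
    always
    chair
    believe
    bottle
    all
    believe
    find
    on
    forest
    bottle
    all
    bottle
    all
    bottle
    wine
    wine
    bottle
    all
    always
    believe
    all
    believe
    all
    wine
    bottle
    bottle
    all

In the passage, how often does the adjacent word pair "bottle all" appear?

Scanning the 36 overlapping bigram windows for "bottle all":
  position 5–6: bottle all
  position 14–15: bottle all
  position 20–21: bottle all
  position 22–23: bottle all
  position 27–28: bottle all
  position 36–37: bottle all

6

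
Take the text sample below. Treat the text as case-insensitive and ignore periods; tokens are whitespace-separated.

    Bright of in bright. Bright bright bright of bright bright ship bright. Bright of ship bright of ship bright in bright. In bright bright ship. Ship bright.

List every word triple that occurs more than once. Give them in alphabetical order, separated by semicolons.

bright bright bright; bright bright of; bright bright ship; bright in bright; bright of ship; in bright bright; of ship bright

Trigram counts meeting the condition (more than once):
  bright bright bright: 2
  bright bright of: 2
  bright bright ship: 2
  bright in bright: 2
  bright of ship: 2
  in bright bright: 2
  of ship bright: 2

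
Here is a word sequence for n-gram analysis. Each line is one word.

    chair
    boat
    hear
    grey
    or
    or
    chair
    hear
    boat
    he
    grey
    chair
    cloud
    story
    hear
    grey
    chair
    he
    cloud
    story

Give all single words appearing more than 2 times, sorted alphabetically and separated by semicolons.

chair; grey; hear

Unigram counts meeting the condition (more than 2 times):
  chair: 4
  grey: 3
  hear: 3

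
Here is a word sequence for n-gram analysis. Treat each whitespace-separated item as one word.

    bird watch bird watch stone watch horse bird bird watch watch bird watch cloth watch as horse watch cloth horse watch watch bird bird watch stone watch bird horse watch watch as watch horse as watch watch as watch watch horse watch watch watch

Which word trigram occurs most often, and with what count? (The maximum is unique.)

Trigram frequencies (highest first):
  horse watch watch: 3
  watch bird watch: 2
  bird watch stone: 2
  watch stone watch: 2
  bird bird watch: 2
  watch watch bird: 2
  … (26 more, each ≤ 2)

"horse watch watch", 3 times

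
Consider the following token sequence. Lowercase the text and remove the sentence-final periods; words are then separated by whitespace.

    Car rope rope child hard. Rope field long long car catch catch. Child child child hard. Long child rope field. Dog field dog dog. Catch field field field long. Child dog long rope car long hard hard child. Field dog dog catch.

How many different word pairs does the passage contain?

42 tokens → 41 bigram windows in total.
Repeated bigrams (each contributes count−1 duplicates):
  field dog: 3
  child child: 2
  child hard: 2
  dog catch: 2
  dog dog: 2
  field field: 2
  field long: 2
  long child: 2
  … (1 more repeated)
10 duplicate windows → 41 − 10 = 31 distinct.

31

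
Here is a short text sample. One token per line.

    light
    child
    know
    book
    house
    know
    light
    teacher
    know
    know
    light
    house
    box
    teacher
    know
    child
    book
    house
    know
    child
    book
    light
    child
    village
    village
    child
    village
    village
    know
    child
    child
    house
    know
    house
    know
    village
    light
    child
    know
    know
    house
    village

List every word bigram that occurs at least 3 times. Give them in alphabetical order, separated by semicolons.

house know; know child; light child

Bigram counts meeting the condition (at least 3 times):
  house know: 4
  know child: 3
  light child: 3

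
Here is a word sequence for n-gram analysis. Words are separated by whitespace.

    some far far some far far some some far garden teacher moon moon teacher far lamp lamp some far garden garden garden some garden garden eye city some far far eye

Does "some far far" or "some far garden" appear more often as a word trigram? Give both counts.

"some far far" (3 vs 2)

"some far far": 3 occurrences
"some far garden": 2 occurrences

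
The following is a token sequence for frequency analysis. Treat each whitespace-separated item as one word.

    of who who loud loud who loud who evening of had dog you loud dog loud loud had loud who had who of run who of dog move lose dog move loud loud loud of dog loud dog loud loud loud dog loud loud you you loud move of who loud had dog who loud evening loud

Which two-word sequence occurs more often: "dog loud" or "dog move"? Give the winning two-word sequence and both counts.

"dog loud": 4 occurrences
"dog move": 2 occurrences

"dog loud" (4 vs 2)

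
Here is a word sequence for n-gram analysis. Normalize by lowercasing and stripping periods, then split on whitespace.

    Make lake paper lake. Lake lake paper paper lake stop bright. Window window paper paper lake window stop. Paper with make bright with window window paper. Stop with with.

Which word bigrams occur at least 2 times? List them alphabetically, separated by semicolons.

lake lake; lake paper; paper lake; paper paper; window paper; window window

Bigram counts meeting the condition (at least 2 times):
  lake lake: 2
  lake paper: 2
  paper lake: 3
  paper paper: 2
  window paper: 2
  window window: 2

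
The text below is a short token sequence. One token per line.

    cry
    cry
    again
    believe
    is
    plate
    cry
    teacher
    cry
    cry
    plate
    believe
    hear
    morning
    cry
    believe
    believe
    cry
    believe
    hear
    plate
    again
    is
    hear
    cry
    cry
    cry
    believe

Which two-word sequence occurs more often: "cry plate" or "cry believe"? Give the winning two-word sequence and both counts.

"cry plate": 1 occurrence
"cry believe": 3 occurrences

"cry believe" (3 vs 1)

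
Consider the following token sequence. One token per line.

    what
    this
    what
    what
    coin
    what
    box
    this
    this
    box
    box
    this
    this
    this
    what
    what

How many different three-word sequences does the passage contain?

12

16 tokens → 14 trigram windows in total.
Repeated trigrams (each contributes count−1 duplicates):
  box this this: 2
  this what what: 2
2 duplicate windows → 14 − 2 = 12 distinct.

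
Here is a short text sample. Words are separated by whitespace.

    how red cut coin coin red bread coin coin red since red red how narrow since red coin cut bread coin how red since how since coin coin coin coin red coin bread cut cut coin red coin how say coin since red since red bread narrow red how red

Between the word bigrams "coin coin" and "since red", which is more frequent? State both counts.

"coin coin" (5 vs 4)

"coin coin": 5 occurrences
"since red": 4 occurrences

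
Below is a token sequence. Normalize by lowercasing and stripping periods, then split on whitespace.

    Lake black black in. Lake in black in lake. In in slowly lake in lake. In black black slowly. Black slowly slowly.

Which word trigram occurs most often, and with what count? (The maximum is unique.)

"in lake in", 3 times

Trigram frequencies (highest first):
  in lake in: 3
  black in lake: 2
  lake in black: 2
  lake black black: 1
  black black in: 1
  in black in: 1
  … (10 more, each ≤ 1)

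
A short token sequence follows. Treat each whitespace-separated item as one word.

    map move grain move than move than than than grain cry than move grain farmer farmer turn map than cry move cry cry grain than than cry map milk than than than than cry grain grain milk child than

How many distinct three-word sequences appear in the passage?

34

39 tokens → 37 trigram windows in total.
Repeated trigrams (each contributes count−1 duplicates):
  than than than: 3
  than than cry: 2
3 duplicate windows → 37 − 3 = 34 distinct.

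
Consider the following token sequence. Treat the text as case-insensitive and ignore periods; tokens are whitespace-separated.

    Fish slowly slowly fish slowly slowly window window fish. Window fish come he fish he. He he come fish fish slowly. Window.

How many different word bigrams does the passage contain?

22 tokens → 21 bigram windows in total.
Repeated bigrams (each contributes count−1 duplicates):
  fish slowly: 3
  he he: 2
  slowly slowly: 2
  slowly window: 2
  window fish: 2
6 duplicate windows → 21 − 6 = 15 distinct.

15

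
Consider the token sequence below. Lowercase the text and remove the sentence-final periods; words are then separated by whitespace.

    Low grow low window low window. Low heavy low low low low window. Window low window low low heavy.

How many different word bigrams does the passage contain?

19 tokens → 18 bigram windows in total.
Repeated bigrams (each contributes count−1 duplicates):
  low low: 4
  low window: 4
  window low: 4
  low heavy: 2
10 duplicate windows → 18 − 10 = 8 distinct.

8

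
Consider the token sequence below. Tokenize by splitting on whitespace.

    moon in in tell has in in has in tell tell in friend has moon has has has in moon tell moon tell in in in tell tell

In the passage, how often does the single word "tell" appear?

Scanning the 28 tokens for "tell":
  position 4: tell
  position 10: tell
  position 11: tell
  position 21: tell
  position 23: tell
  position 27: tell
  position 28: tell

7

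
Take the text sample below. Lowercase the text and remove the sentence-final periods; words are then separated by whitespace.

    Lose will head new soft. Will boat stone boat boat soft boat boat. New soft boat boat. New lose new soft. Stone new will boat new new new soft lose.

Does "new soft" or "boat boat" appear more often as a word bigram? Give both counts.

"new soft": 4 occurrences
"boat boat": 3 occurrences

"new soft" (4 vs 3)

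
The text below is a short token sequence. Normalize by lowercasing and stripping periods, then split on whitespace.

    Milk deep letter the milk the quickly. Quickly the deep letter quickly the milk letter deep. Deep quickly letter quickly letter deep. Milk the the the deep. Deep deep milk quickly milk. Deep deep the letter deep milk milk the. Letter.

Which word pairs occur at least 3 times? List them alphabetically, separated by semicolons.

Bigram counts meeting the condition (at least 3 times):
  deep deep: 4
  deep milk: 3
  letter deep: 3
  milk the: 3

deep deep; deep milk; letter deep; milk the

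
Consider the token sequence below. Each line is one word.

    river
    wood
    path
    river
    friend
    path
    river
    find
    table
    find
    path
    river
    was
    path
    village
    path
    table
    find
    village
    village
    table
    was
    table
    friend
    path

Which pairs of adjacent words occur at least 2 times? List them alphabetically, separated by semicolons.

friend path; path river; table find

Bigram counts meeting the condition (at least 2 times):
  friend path: 2
  path river: 3
  table find: 2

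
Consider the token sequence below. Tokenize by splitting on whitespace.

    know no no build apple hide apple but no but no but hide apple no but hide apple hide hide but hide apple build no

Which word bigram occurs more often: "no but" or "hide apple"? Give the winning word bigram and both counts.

"no but": 3 occurrences
"hide apple": 4 occurrences

"hide apple" (4 vs 3)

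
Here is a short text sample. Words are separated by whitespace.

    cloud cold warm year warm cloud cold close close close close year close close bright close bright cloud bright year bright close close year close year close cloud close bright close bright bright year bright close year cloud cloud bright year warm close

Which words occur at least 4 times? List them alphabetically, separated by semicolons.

bright; close; cloud; year

Unigram counts meeting the condition (at least 4 times):
  bright: 9
  close: 15
  cloud: 6
  year: 8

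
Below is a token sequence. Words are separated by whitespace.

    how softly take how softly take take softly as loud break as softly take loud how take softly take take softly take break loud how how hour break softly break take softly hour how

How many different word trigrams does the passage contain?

28

34 tokens → 32 trigram windows in total.
Repeated trigrams (each contributes count−1 duplicates):
  how softly take: 2
  softly take take: 2
  take softly take: 2
  take take softly: 2
4 duplicate windows → 32 − 4 = 28 distinct.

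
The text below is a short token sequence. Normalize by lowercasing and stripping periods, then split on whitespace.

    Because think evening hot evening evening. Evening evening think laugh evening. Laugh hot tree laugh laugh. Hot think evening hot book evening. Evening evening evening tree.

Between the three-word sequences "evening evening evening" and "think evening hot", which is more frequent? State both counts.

"evening evening evening" (4 vs 2)

"evening evening evening": 4 occurrences
"think evening hot": 2 occurrences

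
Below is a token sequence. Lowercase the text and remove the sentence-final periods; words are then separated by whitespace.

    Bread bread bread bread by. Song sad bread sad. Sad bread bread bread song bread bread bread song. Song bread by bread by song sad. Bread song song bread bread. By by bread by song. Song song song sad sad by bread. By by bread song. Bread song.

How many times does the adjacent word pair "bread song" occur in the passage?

5

Scanning the 47 overlapping bigram windows for "bread song":
  position 13–14: bread song
  position 17–18: bread song
  position 26–27: bread song
  position 45–46: bread song
  position 47–48: bread song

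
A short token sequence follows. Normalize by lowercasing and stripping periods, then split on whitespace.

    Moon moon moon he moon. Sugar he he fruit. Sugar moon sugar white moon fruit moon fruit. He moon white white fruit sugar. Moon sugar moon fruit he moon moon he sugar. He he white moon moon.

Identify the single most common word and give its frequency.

Unigram frequencies (highest first):
  moon: 14
  he: 8
  sugar: 6
  fruit: 5
  white: 4

"moon", 14 times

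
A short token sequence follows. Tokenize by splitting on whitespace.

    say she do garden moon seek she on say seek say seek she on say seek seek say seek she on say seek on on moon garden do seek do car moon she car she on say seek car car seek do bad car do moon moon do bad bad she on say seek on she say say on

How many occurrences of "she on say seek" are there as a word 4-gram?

5

Scanning the 56 overlapping 4-gram windows for "she on say seek":
  position 7–10: she on say seek
  position 13–16: she on say seek
  position 20–23: she on say seek
  position 35–38: she on say seek
  position 51–54: she on say seek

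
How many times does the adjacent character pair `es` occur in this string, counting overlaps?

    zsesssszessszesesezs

4

Sliding a length-2 window over the 20 characters (19 positions):
  position 3–4: es
  position 9–10: es
  position 14–15: es
  position 16–17: es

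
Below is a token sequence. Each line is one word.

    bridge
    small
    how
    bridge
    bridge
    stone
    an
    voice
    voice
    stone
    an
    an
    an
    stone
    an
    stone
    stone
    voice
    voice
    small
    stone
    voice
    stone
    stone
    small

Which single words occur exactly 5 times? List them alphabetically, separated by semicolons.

Unigram counts meeting the condition (exactly 5 times):
  an: 5
  voice: 5

an; voice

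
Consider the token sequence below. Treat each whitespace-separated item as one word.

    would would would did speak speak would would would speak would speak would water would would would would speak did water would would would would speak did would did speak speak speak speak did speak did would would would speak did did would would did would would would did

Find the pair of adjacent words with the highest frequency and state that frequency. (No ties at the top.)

Bigram frequencies (highest first):
  would would: 15
  would speak: 5
  speak did: 5
  would did: 4
  speak speak: 4
  did would: 4
  … (6 more, each ≤ 3)

"would would", 15 times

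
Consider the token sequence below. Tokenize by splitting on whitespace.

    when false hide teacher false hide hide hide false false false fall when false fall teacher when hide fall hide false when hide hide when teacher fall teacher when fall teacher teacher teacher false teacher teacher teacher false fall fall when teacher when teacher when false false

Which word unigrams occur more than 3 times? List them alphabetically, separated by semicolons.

Unigram counts meeting the condition (more than 3 times):
  fall: 7
  false: 11
  hide: 8
  teacher: 12
  when: 9

fall; false; hide; teacher; when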